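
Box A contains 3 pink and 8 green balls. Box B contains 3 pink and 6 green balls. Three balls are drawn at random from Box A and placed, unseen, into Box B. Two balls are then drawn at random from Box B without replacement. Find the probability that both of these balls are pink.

103/1210

Condition on how many of the transferred balls are pink (from Box A: 3 pink of 11; then Box B has 12 total).
  0 pink: C(3,0)C(8,3)/C(11,3) = 56/165; then P = C(3,2)/C(12,2) = 1/22
  1 pink: C(3,1)C(8,2)/C(11,3) = 28/55; then P = C(4,2)/C(12,2) = 1/11
  2 pink: C(3,2)C(8,1)/C(11,3) = 8/55; then P = C(5,2)/C(12,2) = 5/33
  3 pink: C(3,3)C(8,0)/C(11,3) = 1/165; then P = C(6,2)/C(12,2) = 5/22
P(both pink) = 103/1210 ≈ 0.0851.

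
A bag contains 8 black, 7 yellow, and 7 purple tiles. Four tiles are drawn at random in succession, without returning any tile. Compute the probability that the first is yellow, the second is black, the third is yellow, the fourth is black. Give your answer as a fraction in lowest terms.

Multiply the conditional probability of each draw in order, without replacement, so each draw removes one from its color and from the total.
P = (7/22) · (8/21) · (6/20) · (7/19) = 14/1045 ≈ 0.0134.

14/1045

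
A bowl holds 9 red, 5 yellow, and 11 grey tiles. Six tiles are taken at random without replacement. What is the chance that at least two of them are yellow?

Sum the hypergeometric tail for j = 2,…,5 yellow tiles.
Favorable = C(5,2)·C(20,4) + C(5,3)·C(20,3) + C(5,4)·C(20,2) + C(5,5)·C(20,1) = 60820; total = C(25,6) = 177100.
P = 60820/177100 = 3041/8855 ≈ 0.3434.

3041/8855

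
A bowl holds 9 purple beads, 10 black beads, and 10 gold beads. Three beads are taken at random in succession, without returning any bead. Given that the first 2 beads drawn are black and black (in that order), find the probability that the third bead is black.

After removing 2 black, the bowl has 8 black out of 27 remaining.
P(third is black | given) = 8/27 ≈ 0.2963.

8/27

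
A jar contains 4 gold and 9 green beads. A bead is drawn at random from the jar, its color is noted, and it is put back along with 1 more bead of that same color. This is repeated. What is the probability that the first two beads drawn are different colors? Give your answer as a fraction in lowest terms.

36/91

Either gold then green, or green then gold; after the first draw the total is 14.
P = (4/13)·(9/14) + (9/13)·(4/14) = 36/91 ≈ 0.3956.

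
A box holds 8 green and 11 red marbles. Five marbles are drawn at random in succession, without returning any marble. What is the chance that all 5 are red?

Unordered draws without replacement: count favorable combinations over C(19,5).
Favorable = C(8,0) · C(11,5) = 462; total = C(19,5) = 11628.
P = 462/11628 = 77/1938 ≈ 0.0397.

77/1938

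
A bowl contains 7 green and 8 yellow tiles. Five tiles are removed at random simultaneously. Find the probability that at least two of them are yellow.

386/429

Sum the hypergeometric tail for j = 2,…,5 yellow tiles.
Favorable = C(8,2)·C(7,3) + C(8,3)·C(7,2) + C(8,4)·C(7,1) + C(8,5)·C(7,0) = 2702; total = C(15,5) = 3003.
P = 2702/3003 = 386/429 ≈ 0.8998.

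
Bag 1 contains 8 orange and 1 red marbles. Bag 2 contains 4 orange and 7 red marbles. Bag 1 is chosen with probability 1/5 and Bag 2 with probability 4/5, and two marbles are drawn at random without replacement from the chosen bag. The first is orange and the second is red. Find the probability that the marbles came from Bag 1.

55/559

P(E | Bag 1) = 1/9; P(E | Bag 2) = 14/55.
P(E) = 1/5·1/9 + 4/5·14/55 = 559/2475.
By Bayes' rule, P(Bag 1 | E) = 1/45 / 559/2475 = 55/559 ≈ 0.0984.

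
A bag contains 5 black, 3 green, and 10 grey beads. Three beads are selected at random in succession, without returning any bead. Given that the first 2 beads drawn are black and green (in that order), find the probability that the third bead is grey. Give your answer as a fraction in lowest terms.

5/8

After removing 1 black, 1 green, the bag has 10 grey out of 16 remaining.
P(third is grey | given) = 10/16 = 5/8 ≈ 0.6250.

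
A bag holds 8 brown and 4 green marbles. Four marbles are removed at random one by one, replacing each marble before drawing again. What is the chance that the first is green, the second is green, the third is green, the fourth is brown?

2/81

Multiply the conditional probability of each draw in order, with replacement (the composition resets each draw).
P = (4/12) · (4/12) · (4/12) · (8/12) = 2/81 ≈ 0.0247.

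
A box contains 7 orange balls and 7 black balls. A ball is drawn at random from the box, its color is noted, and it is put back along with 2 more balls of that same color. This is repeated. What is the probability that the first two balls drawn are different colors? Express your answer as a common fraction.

7/16

Either orange then black, or black then orange; after the first draw the total is 16.
P = (7/14)·(7/16) + (7/14)·(7/16) = 7/16 ≈ 0.4375.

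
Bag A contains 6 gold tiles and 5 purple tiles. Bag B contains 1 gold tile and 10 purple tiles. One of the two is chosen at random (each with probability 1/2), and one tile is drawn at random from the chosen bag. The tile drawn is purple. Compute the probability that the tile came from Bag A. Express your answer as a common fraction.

P(purple | Bag A) = 5/11; P(purple | Bag B) = 10/11.
P(purple) = 1/2·5/11 + 1/2·10/11 = 15/22.
By Bayes' rule, P(Bag A | purple) = 5/22 / 15/22 = 1/3 ≈ 0.3333.

1/3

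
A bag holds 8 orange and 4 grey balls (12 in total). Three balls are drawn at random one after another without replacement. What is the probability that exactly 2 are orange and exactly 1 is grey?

28/55

Unordered draws without replacement: count favorable combinations over C(12,3).
Favorable = C(8,2) · C(4,1) = 112; total = C(12,3) = 220.
P = 112/220 = 28/55 ≈ 0.5091.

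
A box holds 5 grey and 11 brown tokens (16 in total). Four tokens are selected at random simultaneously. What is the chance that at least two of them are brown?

Sum the hypergeometric tail for j = 2,…,4 brown tokens.
Favorable = C(11,2)·C(5,2) + C(11,3)·C(5,1) + C(11,4)·C(5,0) = 1705; total = C(16,4) = 1820.
P = 1705/1820 = 341/364 ≈ 0.9368.

341/364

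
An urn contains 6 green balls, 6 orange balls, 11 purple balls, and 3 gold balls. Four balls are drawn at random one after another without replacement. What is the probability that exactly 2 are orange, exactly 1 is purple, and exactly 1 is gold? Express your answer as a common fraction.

Unordered draws without replacement: count favorable combinations over C(26,4).
Favorable = C(6,0) · C(6,2) · C(11,1) · C(3,1) = 495; total = C(26,4) = 14950.
P = 495/14950 = 99/2990 ≈ 0.0331.

99/2990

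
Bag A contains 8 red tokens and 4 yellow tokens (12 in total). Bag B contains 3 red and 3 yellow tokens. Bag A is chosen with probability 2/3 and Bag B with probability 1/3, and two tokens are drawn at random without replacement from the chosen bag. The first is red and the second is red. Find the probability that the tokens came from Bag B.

P(E | Bag A) = 14/33; P(E | Bag B) = 1/5.
P(E) = 2/3·14/33 + 1/3·1/5 = 173/495.
By Bayes' rule, P(Bag B | E) = 1/15 / 173/495 = 33/173 ≈ 0.1908.

33/173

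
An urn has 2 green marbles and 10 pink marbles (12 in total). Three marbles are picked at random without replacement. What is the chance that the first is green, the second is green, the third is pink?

1/66

Multiply the conditional probability of each draw in order, without replacement, so each draw removes one from its color and from the total.
P = (2/12) · (1/11) · (10/10) = 1/66 ≈ 0.0152.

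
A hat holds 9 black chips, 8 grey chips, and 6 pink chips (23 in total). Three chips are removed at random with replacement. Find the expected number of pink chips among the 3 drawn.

18/23

By linearity of expectation, E[X] = Σ P(draw i is pink); each independent draw has P(pink) = 6/23.
E[X] = 3 · 6/23 = 18/23 ≈ 0.7826.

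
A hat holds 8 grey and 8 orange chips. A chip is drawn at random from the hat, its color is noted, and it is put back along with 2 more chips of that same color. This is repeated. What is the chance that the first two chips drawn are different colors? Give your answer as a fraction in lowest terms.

Either orange then grey, or grey then orange; after the first draw the total is 18.
P = (8/16)·(8/18) + (8/16)·(8/18) = 4/9 ≈ 0.4444.

4/9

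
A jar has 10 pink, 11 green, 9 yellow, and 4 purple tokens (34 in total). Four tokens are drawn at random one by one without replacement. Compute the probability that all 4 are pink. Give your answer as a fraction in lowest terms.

105/23188

Unordered draws without replacement: count favorable combinations over C(34,4).
Favorable = C(10,4) · C(11,0) · C(9,0) · C(4,0) = 210; total = C(34,4) = 46376.
P = 210/46376 = 105/23188 ≈ 0.0045.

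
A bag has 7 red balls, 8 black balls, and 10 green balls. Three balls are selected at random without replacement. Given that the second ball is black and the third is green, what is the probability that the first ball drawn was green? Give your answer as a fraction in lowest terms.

P(first=green and the second ball is black and the third is green) = (10/25)·(8/24)·(9/23) = 6/115.
P(E) = Σ over first color = 14/345 + 14/345 + 6/115 = 2/15.
By Bayes, P(first=green | E) = 6/115 / 2/15 = 9/23 ≈ 0.3913.

9/23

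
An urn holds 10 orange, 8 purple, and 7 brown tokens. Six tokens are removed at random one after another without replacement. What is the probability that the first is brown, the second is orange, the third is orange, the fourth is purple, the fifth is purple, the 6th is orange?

Multiply the conditional probability of each draw in order, without replacement, so each draw removes one from its color and from the total.
P = (7/25) · (10/24) · (9/23) · (8/22) · (7/21) · (8/20) = 14/6325 ≈ 0.0022.

14/6325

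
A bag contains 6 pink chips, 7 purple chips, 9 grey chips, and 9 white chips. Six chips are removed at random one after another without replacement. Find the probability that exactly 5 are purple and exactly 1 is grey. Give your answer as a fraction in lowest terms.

3/11687

Unordered draws without replacement: count favorable combinations over C(31,6).
Favorable = C(6,0) · C(7,5) · C(9,1) · C(9,0) = 189; total = C(31,6) = 736281.
P = 189/736281 = 3/11687 ≈ 0.0003.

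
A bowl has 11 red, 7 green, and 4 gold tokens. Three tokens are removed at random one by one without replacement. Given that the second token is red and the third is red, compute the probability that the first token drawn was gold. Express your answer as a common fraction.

P(first=gold and the second token is red and the third is red) = (4/22)·(11/21)·(10/20) = 1/21.
P(E) = Σ over first color = 3/28 + 1/12 + 1/21 = 5/21.
By Bayes, P(first=gold | E) = 1/21 / 5/21 = 1/5 ≈ 0.2000.

1/5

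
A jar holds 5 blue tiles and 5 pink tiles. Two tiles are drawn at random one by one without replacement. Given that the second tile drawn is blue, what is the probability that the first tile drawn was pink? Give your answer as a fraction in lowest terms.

P(first=pink and the second tile drawn is blue) = (5/10)·(5/9) = 5/18.
P(the second tile drawn is blue) = Σ over first color = 2/9 + 5/18 = 1/2.
By Bayes, P(first=pink | the second tile drawn is blue) = 5/18 / 1/2 = 5/9 ≈ 0.5556.

5/9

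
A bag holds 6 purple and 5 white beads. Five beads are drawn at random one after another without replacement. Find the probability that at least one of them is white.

Use the complement: P(at least one white) = 1 − P(no white).
P(none) = C(6,5)/C(11,5) = 6/462.
So P = 1 − 6/462 = 76/77 ≈ 0.9870.

76/77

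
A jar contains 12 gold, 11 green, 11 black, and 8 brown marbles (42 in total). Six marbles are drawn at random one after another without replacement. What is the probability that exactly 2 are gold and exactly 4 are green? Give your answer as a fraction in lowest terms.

10890/2622893

Unordered draws without replacement: count favorable combinations over C(42,6).
Favorable = C(12,2) · C(11,4) · C(11,0) · C(8,0) = 21780; total = C(42,6) = 5245786.
P = 21780/5245786 = 10890/2622893 ≈ 0.0042.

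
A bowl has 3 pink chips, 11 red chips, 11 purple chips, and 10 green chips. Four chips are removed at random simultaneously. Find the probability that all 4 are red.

Unordered draws without replacement: count favorable combinations over C(35,4).
Favorable = C(3,0) · C(11,4) · C(11,0) · C(10,0) = 330; total = C(35,4) = 52360.
P = 330/52360 = 3/476 ≈ 0.0063.

3/476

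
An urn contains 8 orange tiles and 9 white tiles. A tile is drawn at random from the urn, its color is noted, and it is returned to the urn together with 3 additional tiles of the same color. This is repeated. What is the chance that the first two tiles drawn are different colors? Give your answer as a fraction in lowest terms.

Either orange then white, or white then orange; after the first draw the total is 20.
P = (8/17)·(9/20) + (9/17)·(8/20) = 36/85 ≈ 0.4235.

36/85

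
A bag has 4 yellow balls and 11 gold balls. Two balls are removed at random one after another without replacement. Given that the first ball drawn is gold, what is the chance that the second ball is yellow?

After removing 1 gold, the bag has 4 yellow out of 14 remaining.
P(second is yellow | given) = 4/14 = 2/7 ≈ 0.2857.

2/7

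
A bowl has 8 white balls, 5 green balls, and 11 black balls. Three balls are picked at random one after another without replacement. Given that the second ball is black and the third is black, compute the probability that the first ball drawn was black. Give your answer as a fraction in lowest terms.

P(first=black and the second ball is black and the third is black) = (11/24)·(10/23)·(9/22) = 15/184.
P(E) = Σ over first color = 5/69 + 25/552 + 15/184 = 55/276.
By Bayes, P(first=black | E) = 15/184 / 55/276 = 9/22 ≈ 0.4091.

9/22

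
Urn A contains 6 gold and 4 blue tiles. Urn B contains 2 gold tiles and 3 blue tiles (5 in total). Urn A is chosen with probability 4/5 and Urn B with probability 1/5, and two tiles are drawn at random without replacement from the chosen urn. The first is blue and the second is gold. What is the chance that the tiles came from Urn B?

9/41

P(E | Urn A) = 4/15; P(E | Urn B) = 3/10.
P(E) = 4/5·4/15 + 1/5·3/10 = 41/150.
By Bayes' rule, P(Urn B | E) = 3/50 / 41/150 = 9/41 ≈ 0.2195.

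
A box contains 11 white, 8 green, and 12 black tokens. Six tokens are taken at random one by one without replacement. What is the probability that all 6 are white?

Unordered draws without replacement: count favorable combinations over C(31,6).
Favorable = C(11,6) · C(8,0) · C(12,0) = 462; total = C(31,6) = 736281.
P = 462/736281 = 22/35061 ≈ 0.0006.

22/35061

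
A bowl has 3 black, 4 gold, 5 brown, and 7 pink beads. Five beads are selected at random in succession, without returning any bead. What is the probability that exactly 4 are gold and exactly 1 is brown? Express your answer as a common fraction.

Unordered draws without replacement: count favorable combinations over C(19,5).
Favorable = C(3,0) · C(4,4) · C(5,1) · C(7,0) = 5; total = C(19,5) = 11628.
P = 5/11628 = 5/11628 ≈ 0.0004.

5/11628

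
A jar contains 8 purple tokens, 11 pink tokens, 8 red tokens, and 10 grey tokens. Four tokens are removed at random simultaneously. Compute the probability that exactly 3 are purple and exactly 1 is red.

Unordered draws without replacement: count favorable combinations over C(37,4).
Favorable = C(8,3) · C(11,0) · C(8,1) · C(10,0) = 448; total = C(37,4) = 66045.
P = 448/66045 = 64/9435 ≈ 0.0068.

64/9435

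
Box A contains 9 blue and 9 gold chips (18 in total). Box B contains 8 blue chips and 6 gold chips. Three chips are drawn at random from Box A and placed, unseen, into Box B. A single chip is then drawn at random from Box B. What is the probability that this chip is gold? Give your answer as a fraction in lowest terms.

Condition on how many of the transferred chips are gold (from Box A: 9 gold of 18; then Box B has 17 total).
  0 gold: C(9,0)C(9,3)/C(18,3) = 7/68; then P = 6/17
  1 gold: C(9,1)C(9,2)/C(18,3) = 27/68; then P = 7/17
  2 gold: C(9,2)C(9,1)/C(18,3) = 27/68; then P = 8/17
  3 gold: C(9,3)C(9,0)/C(18,3) = 7/68; then P = 9/17
P(gold from Box B) = 15/34 ≈ 0.4412.

15/34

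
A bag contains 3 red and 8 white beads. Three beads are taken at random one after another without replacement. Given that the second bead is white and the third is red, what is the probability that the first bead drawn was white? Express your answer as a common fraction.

P(first=white and the second bead is white and the third is red) = (8/11)·(7/10)·(3/9) = 28/165.
P(E) = Σ over first color = 8/165 + 28/165 = 12/55.
By Bayes, P(first=white | E) = 28/165 / 12/55 = 7/9 ≈ 0.7778.

7/9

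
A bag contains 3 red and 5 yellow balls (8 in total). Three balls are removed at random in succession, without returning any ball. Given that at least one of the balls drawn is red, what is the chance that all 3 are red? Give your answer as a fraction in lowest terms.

1/46

P(all 3 red) = C(3,3)/C(8,3) = 1/56; P(at least one red) = 1 − C(5,3)/C(8,3) = 23/28.
Since 'all 3 red' ⊆ 'at least one red', P(all 3 | at least one) = 1/56 / 23/28 = 1/46 ≈ 0.0217.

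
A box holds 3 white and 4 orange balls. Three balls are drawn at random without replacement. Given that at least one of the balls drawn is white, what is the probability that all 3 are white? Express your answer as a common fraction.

1/31

P(all 3 white) = C(3,3)/C(7,3) = 1/35; P(at least one white) = 1 − C(4,3)/C(7,3) = 31/35.
Since 'all 3 white' ⊆ 'at least one white', P(all 3 | at least one) = 1/35 / 31/35 = 1/31 ≈ 0.0323.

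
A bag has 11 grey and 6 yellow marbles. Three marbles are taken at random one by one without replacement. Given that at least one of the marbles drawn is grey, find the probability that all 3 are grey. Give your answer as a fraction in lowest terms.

P(all 3 grey) = C(11,3)/C(17,3) = 33/136; P(at least one grey) = 1 − C(6,3)/C(17,3) = 33/34.
Since 'all 3 grey' ⊆ 'at least one grey', P(all 3 | at least one) = 33/136 / 33/34 = 1/4 ≈ 0.2500.

1/4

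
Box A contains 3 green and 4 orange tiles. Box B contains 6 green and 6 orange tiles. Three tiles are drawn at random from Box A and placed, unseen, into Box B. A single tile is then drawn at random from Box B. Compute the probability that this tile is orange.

18/35

Condition on how many of the transferred tiles are orange (from Box A: 4 orange of 7; then Box B has 15 total).
  0 orange: C(4,0)C(3,3)/C(7,3) = 1/35; then P = 6/15
  1 orange: C(4,1)C(3,2)/C(7,3) = 12/35; then P = 7/15
  2 orange: C(4,2)C(3,1)/C(7,3) = 18/35; then P = 8/15
  3 orange: C(4,3)C(3,0)/C(7,3) = 4/35; then P = 9/15
P(orange from Box B) = 18/35 ≈ 0.5143.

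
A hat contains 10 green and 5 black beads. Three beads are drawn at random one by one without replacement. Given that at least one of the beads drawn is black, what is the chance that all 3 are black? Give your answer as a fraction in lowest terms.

2/67

P(all 3 black) = C(5,3)/C(15,3) = 2/91; P(at least one black) = 1 − C(10,3)/C(15,3) = 67/91.
Since 'all 3 black' ⊆ 'at least one black', P(all 3 | at least one) = 2/91 / 67/91 = 2/67 ≈ 0.0299.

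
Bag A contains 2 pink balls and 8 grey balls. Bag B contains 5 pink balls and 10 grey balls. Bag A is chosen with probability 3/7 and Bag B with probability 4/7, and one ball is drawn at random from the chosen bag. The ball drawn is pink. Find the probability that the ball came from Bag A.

9/29

P(pink | Bag A) = 1/5; P(pink | Bag B) = 1/3.
P(pink) = 3/7·1/5 + 4/7·1/3 = 29/105.
By Bayes' rule, P(Bag A | pink) = 3/35 / 29/105 = 9/29 ≈ 0.3103.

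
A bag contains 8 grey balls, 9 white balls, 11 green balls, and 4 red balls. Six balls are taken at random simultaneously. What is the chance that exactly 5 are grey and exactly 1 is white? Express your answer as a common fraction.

Unordered draws without replacement: count favorable combinations over C(32,6).
Favorable = C(8,5) · C(9,1) · C(11,0) · C(4,0) = 504; total = C(32,6) = 906192.
P = 504/906192 = 1/1798 ≈ 0.0006.

1/1798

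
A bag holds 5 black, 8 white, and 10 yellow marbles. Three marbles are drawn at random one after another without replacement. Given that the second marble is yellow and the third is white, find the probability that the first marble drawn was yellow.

3/7

P(first=yellow and the second marble is yellow and the third is white) = (10/23)·(9/22)·(8/21) = 120/1771.
P(E) = Σ over first color = 200/5313 + 40/759 + 120/1771 = 40/253.
By Bayes, P(first=yellow | E) = 120/1771 / 40/253 = 3/7 ≈ 0.4286.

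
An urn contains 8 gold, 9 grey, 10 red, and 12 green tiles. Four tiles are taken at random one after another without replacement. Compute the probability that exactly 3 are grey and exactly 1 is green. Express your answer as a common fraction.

112/9139

Unordered draws without replacement: count favorable combinations over C(39,4).
Favorable = C(8,0) · C(9,3) · C(10,0) · C(12,1) = 1008; total = C(39,4) = 82251.
P = 1008/82251 = 112/9139 ≈ 0.0123.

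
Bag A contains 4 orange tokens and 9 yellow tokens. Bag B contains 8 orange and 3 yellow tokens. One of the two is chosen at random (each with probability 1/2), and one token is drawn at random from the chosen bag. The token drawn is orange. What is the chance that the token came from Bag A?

P(orange | Bag A) = 4/13; P(orange | Bag B) = 8/11.
P(orange) = 1/2·4/13 + 1/2·8/11 = 74/143.
By Bayes' rule, P(Bag A | orange) = 2/13 / 74/143 = 11/37 ≈ 0.2973.

11/37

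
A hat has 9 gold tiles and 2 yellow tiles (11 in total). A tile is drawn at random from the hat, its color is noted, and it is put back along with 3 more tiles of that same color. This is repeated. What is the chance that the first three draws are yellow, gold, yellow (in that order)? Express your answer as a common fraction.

Track the composition after each reinforcement of +3.
P = (2/11) · (9/14) · (5/17) = 45/1309 ≈ 0.0344.

45/1309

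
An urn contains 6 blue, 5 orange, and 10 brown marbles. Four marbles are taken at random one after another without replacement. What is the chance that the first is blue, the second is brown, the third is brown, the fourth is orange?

Multiply the conditional probability of each draw in order, without replacement, so each draw removes one from its color and from the total.
P = (6/21) · (10/20) · (9/19) · (5/18) = 5/266 ≈ 0.0188.

5/266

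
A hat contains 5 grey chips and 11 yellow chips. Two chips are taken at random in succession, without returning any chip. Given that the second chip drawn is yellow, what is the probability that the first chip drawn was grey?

P(first=grey and the second chip drawn is yellow) = (5/16)·(11/15) = 11/48.
P(the second chip drawn is yellow) = Σ over first color = 11/48 + 11/24 = 11/16.
By Bayes, P(first=grey | the second chip drawn is yellow) = 11/48 / 11/16 = 1/3 ≈ 0.3333.

1/3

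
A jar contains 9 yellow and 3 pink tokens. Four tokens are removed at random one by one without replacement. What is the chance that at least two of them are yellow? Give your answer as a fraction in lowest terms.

Sum the hypergeometric tail for j = 2,…,4 yellow tokens.
Favorable = C(9,2)·C(3,2) + C(9,3)·C(3,1) + C(9,4)·C(3,0) = 486; total = C(12,4) = 495.
P = 486/495 = 54/55 ≈ 0.9818.

54/55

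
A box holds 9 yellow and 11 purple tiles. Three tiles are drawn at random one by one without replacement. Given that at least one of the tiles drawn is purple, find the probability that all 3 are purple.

P(all 3 purple) = C(11,3)/C(20,3) = 11/76; P(at least one purple) = 1 − C(9,3)/C(20,3) = 88/95.
Since 'all 3 purple' ⊆ 'at least one purple', P(all 3 | at least one) = 11/76 / 88/95 = 5/32 ≈ 0.1562.

5/32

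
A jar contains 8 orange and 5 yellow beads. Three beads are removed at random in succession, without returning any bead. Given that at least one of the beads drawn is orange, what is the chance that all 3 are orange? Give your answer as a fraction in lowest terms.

P(all 3 orange) = C(8,3)/C(13,3) = 28/143; P(at least one orange) = 1 − C(5,3)/C(13,3) = 138/143.
Since 'all 3 orange' ⊆ 'at least one orange', P(all 3 | at least one) = 28/143 / 138/143 = 14/69 ≈ 0.2029.

14/69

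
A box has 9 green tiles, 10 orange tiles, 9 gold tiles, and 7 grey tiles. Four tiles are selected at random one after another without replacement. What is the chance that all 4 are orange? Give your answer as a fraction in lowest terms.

3/748

Unordered draws without replacement: count favorable combinations over C(35,4).
Favorable = C(9,0) · C(10,4) · C(9,0) · C(7,0) = 210; total = C(35,4) = 52360.
P = 210/52360 = 3/748 ≈ 0.0040.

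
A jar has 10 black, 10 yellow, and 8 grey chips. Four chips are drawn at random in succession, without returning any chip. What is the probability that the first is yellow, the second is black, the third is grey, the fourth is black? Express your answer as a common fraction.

4/273

Multiply the conditional probability of each draw in order, without replacement, so each draw removes one from its color and from the total.
P = (10/28) · (10/27) · (8/26) · (9/25) = 4/273 ≈ 0.0147.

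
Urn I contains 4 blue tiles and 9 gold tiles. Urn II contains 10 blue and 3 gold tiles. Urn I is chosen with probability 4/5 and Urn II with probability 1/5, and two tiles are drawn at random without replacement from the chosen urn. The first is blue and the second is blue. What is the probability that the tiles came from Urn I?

P(E | Urn I) = 1/13; P(E | Urn II) = 15/26.
P(E) = 4/5·1/13 + 1/5·15/26 = 23/130.
By Bayes' rule, P(Urn I | E) = 4/65 / 23/130 = 8/23 ≈ 0.3478.

8/23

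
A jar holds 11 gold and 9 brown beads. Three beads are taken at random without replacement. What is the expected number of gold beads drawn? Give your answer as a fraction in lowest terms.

By linearity of expectation, E[X] = Σ P(draw i is gold); by symmetry each draw (even without replacement) has P(gold) = 11/20.
E[X] = 3 · 11/20 = 33/20 ≈ 1.6500.

33/20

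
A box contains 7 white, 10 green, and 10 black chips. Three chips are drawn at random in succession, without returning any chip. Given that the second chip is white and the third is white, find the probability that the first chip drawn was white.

1/5

P(first=white and the second chip is white and the third is white) = (7/27)·(6/26)·(5/25) = 7/585.
P(E) = Σ over first color = 7/585 + 14/585 + 14/585 = 7/117.
By Bayes, P(first=white | E) = 7/585 / 7/117 = 1/5 ≈ 0.2000.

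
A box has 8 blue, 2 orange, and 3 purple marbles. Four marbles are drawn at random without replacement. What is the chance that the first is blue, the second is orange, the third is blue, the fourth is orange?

Multiply the conditional probability of each draw in order, without replacement, so each draw removes one from its color and from the total.
P = (8/13) · (2/12) · (7/11) · (1/10) = 14/2145 ≈ 0.0065.

14/2145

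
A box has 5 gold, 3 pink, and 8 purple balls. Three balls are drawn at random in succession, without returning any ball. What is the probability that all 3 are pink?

1/560

Unordered draws without replacement: count favorable combinations over C(16,3).
Favorable = C(5,0) · C(3,3) · C(8,0) = 1; total = C(16,3) = 560.
P = 1/560 = 1/560 ≈ 0.0018.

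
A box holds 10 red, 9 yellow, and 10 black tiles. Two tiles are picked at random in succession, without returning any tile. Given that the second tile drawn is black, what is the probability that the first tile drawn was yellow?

P(first=yellow and the second tile drawn is black) = (9/29)·(10/28) = 45/406.
P(the second tile drawn is black) = Σ over first color = 25/203 + 45/406 + 45/406 = 10/29.
By Bayes, P(first=yellow | the second tile drawn is black) = 45/406 / 10/29 = 9/28 ≈ 0.3214.

9/28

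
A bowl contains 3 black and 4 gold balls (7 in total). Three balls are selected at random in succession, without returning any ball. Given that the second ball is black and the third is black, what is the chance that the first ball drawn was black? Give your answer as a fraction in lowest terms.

P(first=black and the second ball is black and the third is black) = (3/7)·(2/6)·(1/5) = 1/35.
P(E) = Σ over first color = 1/35 + 4/35 = 1/7.
By Bayes, P(first=black | E) = 1/35 / 1/7 = 1/5 ≈ 0.2000.

1/5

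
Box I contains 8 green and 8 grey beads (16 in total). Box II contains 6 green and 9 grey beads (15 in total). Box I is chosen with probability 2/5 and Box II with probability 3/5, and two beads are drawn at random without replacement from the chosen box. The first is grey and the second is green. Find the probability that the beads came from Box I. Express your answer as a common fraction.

56/137

P(E | Box I) = 4/15; P(E | Box II) = 9/35.
P(E) = 2/5·4/15 + 3/5·9/35 = 137/525.
By Bayes' rule, P(Box I | E) = 8/75 / 137/525 = 56/137 ≈ 0.4088.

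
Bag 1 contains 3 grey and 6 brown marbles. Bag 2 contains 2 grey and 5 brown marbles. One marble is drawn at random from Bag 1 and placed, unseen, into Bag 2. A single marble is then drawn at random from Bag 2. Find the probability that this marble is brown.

Condition on how many of the transferred marbles are brown (from Bag 1: 6 brown of 9; then Bag 2 has 8 total).
  0 brown: C(6,0)C(3,1)/C(9,1) = 1/3; then P = 5/8
  1 brown: C(6,1)C(3,0)/C(9,1) = 2/3; then P = 6/8
P(brown from Bag 2) = 17/24 ≈ 0.7083.

17/24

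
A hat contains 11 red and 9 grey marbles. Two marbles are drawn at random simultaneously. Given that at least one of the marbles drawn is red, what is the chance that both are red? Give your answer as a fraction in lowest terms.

5/14

P(both red) = C(11,2)/C(20,2) = 11/38; P(at least one red) = 1 − C(9,2)/C(20,2) = 77/95.
Since 'both red' ⊆ 'at least one red', P(both | at least one) = 11/38 / 77/95 = 5/14 ≈ 0.3571.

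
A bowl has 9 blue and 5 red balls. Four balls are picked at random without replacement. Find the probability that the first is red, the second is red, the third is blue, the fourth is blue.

60/1001

Multiply the conditional probability of each draw in order, without replacement, so each draw removes one from its color and from the total.
P = (5/14) · (4/13) · (9/12) · (8/11) = 60/1001 ≈ 0.0599.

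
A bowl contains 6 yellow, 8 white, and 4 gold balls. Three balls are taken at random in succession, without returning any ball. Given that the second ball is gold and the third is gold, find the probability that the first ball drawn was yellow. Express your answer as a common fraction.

P(first=yellow and the second ball is gold and the third is gold) = (6/18)·(4/17)·(3/16) = 1/68.
P(E) = Σ over first color = 1/68 + 1/51 + 1/204 = 2/51.
By Bayes, P(first=yellow | E) = 1/68 / 2/51 = 3/8 ≈ 0.3750.

3/8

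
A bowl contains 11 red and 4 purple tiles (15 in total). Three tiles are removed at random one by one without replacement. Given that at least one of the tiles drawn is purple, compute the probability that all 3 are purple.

2/145

P(all 3 purple) = C(4,3)/C(15,3) = 4/455; P(at least one purple) = 1 − C(11,3)/C(15,3) = 58/91.
Since 'all 3 purple' ⊆ 'at least one purple', P(all 3 | at least one) = 4/455 / 58/91 = 2/145 ≈ 0.0138.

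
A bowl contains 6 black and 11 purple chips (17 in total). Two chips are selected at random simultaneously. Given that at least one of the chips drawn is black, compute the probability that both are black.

5/27

P(both black) = C(6,2)/C(17,2) = 15/136; P(at least one black) = 1 − C(11,2)/C(17,2) = 81/136.
Since 'both black' ⊆ 'at least one black', P(both | at least one) = 15/136 / 81/136 = 5/27 ≈ 0.1852.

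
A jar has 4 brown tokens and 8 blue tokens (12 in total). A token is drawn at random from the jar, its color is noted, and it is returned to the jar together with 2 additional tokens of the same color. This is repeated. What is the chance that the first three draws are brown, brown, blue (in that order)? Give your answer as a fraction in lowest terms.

1/14

Track the composition after each reinforcement of +2.
P = (4/12) · (6/14) · (8/16) = 1/14 ≈ 0.0714.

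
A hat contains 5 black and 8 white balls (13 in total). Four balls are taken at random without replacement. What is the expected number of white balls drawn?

By linearity of expectation, E[X] = Σ P(draw i is white); by symmetry each draw (even without replacement) has P(white) = 8/13.
E[X] = 4 · 8/13 = 32/13 ≈ 2.4615.

32/13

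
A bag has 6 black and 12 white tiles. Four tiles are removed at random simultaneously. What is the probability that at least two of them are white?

Sum the hypergeometric tail for j = 2,…,4 white tiles.
Favorable = C(12,2)·C(6,2) + C(12,3)·C(6,1) + C(12,4)·C(6,0) = 2805; total = C(18,4) = 3060.
P = 2805/3060 = 11/12 ≈ 0.9167.

11/12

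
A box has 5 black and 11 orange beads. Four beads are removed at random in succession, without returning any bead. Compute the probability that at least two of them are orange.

341/364

Sum the hypergeometric tail for j = 2,…,4 orange beads.
Favorable = C(11,2)·C(5,2) + C(11,3)·C(5,1) + C(11,4)·C(5,0) = 1705; total = C(16,4) = 1820.
P = 1705/1820 = 341/364 ≈ 0.9368.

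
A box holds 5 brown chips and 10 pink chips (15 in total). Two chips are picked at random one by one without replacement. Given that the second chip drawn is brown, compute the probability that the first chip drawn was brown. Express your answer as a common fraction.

P(first=brown and the second chip drawn is brown) = (5/15)·(4/14) = 2/21.
P(the second chip drawn is brown) = Σ over first color = 2/21 + 5/21 = 1/3.
By Bayes, P(first=brown | the second chip drawn is brown) = 2/21 / 1/3 = 2/7 ≈ 0.2857.

2/7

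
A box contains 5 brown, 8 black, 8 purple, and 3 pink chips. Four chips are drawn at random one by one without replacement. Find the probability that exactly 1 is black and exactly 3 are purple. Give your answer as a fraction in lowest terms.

32/759

Unordered draws without replacement: count favorable combinations over C(24,4).
Favorable = C(5,0) · C(8,1) · C(8,3) · C(3,0) = 448; total = C(24,4) = 10626.
P = 448/10626 = 32/759 ≈ 0.0422.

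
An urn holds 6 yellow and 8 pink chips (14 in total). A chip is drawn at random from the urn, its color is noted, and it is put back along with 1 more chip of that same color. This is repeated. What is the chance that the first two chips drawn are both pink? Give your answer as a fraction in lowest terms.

After a pink draw the urn holds 9 pink out of 15.
P = (8/14)·(9/15) = 12/35 ≈ 0.3429.

12/35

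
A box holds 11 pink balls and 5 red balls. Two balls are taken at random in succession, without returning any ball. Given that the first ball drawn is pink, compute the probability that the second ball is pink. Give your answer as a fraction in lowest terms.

2/3

After removing 1 pink, the box has 10 pink out of 15 remaining.
P(second is pink | given) = 10/15 = 2/3 ≈ 0.6667.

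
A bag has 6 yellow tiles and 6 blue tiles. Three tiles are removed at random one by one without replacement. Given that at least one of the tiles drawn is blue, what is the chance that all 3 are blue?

1/10

P(all 3 blue) = C(6,3)/C(12,3) = 1/11; P(at least one blue) = 1 − C(6,3)/C(12,3) = 10/11.
Since 'all 3 blue' ⊆ 'at least one blue', P(all 3 | at least one) = 1/11 / 10/11 = 1/10 ≈ 0.1000.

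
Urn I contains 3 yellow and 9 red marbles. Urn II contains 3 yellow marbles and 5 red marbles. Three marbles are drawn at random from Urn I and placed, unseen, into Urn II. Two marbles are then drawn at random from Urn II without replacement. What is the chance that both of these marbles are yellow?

237/2420

Condition on how many of the transferred marbles are yellow (from Urn I: 3 yellow of 12; then Urn II has 11 total).
  0 yellow: C(3,0)C(9,3)/C(12,3) = 21/55; then P = C(3,2)/C(11,2) = 3/55
  1 yellow: C(3,1)C(9,2)/C(12,3) = 27/55; then P = C(4,2)/C(11,2) = 6/55
  2 yellow: C(3,2)C(9,1)/C(12,3) = 27/220; then P = C(5,2)/C(11,2) = 2/11
  3 yellow: C(3,3)C(9,0)/C(12,3) = 1/220; then P = C(6,2)/C(11,2) = 3/11
P(both yellow) = 237/2420 ≈ 0.0979.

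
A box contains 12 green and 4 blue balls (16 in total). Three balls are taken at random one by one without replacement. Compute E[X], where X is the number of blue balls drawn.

3/4

By linearity of expectation, E[X] = Σ P(draw i is blue); by symmetry each draw (even without replacement) has P(blue) = 4/16.
E[X] = 3 · 4/16 = 3/4 ≈ 0.7500.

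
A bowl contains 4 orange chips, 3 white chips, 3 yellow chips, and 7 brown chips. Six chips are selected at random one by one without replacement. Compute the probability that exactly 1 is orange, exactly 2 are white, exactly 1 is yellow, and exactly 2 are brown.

27/442

Unordered draws without replacement: count favorable combinations over C(17,6).
Favorable = C(4,1) · C(3,2) · C(3,1) · C(7,2) = 756; total = C(17,6) = 12376.
P = 756/12376 = 27/442 ≈ 0.0611.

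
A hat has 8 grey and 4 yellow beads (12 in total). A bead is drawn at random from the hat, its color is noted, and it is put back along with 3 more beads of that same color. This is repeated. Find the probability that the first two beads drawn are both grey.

22/45

After a grey draw the hat holds 11 grey out of 15.
P = (8/12)·(11/15) = 22/45 ≈ 0.4889.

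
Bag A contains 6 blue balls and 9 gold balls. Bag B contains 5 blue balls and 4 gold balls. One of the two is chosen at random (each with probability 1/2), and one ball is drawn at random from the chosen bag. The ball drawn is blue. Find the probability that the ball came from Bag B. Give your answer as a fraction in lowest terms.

25/43

P(blue | Bag A) = 2/5; P(blue | Bag B) = 5/9.
P(blue) = 1/2·2/5 + 1/2·5/9 = 43/90.
By Bayes' rule, P(Bag B | blue) = 5/18 / 43/90 = 25/43 ≈ 0.5814.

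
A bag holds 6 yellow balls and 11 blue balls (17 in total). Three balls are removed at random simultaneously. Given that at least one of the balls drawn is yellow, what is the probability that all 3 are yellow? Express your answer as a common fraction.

4/103

P(all 3 yellow) = C(6,3)/C(17,3) = 1/34; P(at least one yellow) = 1 − C(11,3)/C(17,3) = 103/136.
Since 'all 3 yellow' ⊆ 'at least one yellow', P(all 3 | at least one) = 1/34 / 103/136 = 4/103 ≈ 0.0388.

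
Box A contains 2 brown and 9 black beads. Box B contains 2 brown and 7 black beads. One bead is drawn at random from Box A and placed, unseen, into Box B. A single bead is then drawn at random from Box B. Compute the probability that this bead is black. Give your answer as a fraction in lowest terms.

43/55

Condition on how many of the transferred beads are black (from Box A: 9 black of 11; then Box B has 10 total).
  0 black: C(9,0)C(2,1)/C(11,1) = 2/11; then P = 7/10
  1 black: C(9,1)C(2,0)/C(11,1) = 9/11; then P = 8/10
P(black from Box B) = 43/55 ≈ 0.7818.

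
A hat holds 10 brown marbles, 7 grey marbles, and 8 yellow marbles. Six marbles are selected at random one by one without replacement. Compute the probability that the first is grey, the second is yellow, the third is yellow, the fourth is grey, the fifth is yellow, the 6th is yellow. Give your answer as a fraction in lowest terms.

7/12650

Multiply the conditional probability of each draw in order, without replacement, so each draw removes one from its color and from the total.
P = (7/25) · (8/24) · (7/23) · (6/22) · (6/21) · (5/20) = 7/12650 ≈ 0.0006.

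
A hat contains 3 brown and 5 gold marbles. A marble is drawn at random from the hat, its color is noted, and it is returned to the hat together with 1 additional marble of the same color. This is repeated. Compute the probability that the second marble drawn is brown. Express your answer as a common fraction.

Condition on the first draw. If first is brown (prob 3/8), second-brown has prob (4)/(9); if not (prob 5/8), it has prob 3/(9).
P = (3/8)·(4/9) + (5/8)·(3/9) = 3/8 ≈ 0.3750.

3/8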